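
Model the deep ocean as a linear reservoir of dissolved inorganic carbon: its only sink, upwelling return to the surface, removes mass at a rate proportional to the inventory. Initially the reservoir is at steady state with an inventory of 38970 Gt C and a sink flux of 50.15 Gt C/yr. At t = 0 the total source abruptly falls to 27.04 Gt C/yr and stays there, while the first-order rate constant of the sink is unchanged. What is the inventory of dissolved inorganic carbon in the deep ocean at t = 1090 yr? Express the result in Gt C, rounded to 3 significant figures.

The sink rate constant is k = F₀/M₀ = 50.15/38970 = 0.001287 yr⁻¹.
Solving dM/dt = F₁ − kM with M(0) = M₀ gives M(t) = F₁/k + (M₀ − F₁/k)·e^(−kt).
F₁/k = 27.04/0.001287 = 21012 Gt C; kt = 0.001287 × 1090 = 1.403, e^(−kt) = 0.2459.
M(1090) = 21012 + (38970 − 21012) × 0.2459 = 21012 + 4416 = 25428 Gt C.

25400 Gt C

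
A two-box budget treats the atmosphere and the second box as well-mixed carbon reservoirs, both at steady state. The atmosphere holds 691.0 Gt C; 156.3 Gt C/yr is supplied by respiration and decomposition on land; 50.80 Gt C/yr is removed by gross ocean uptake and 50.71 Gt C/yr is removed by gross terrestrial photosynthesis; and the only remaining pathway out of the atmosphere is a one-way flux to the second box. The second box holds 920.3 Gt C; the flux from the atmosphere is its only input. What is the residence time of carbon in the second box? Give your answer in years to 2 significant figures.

17 yr

Balance the atmosphere: ΣF_in = 156.30 Gt C/yr.
Flux to the second box = ΣF_in − (50.80 + 50.71) = 54.790 Gt C/yr.
At steady state the output of the second box equals its input, 54.790 Gt C/yr.
τ = M / F = 920.3 / 54.790 = 16.80 yr.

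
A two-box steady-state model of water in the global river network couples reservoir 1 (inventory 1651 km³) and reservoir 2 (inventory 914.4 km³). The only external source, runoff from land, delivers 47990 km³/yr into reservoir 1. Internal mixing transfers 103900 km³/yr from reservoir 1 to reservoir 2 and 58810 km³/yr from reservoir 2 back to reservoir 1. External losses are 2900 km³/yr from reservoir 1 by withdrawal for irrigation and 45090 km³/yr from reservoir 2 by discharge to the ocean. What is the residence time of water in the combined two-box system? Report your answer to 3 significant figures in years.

For the system as a whole, the A↔B exchange is internal and contributes nothing to the throughput; only the external sinks remove mass.
M_total = 1651 + 914.4 = 2565.4 km³.
ΣF_external_out = 2900 + 45090 = 47990 km³/yr.
τ = M_total / ΣF_ext = 2565.4 / 47990 = 0.05346 yr.

0.0535 yr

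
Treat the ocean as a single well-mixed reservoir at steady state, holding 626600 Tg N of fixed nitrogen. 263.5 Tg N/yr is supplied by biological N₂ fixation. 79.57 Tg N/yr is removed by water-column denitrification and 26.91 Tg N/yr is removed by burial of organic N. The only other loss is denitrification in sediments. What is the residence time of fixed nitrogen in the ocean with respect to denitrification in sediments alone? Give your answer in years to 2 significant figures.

4000 yr

At steady state ΣF_in = ΣF_out.
ΣF_in = 263.50 Tg N/yr.
Denitrification in sediments flux = ΣF_in − (79.57 + 26.91) = 263.50 − 106.5 = 157.0 Tg N/yr.
τ = M / F = 626600 / 157.0 = 3991 yr.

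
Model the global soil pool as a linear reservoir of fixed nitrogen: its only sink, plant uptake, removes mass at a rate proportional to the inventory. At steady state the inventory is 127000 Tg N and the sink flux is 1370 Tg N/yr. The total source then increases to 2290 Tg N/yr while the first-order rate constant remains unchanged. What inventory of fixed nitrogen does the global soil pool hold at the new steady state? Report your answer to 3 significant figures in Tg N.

212000 Tg N

Rate constant k = F/M = 1370 / 127000 = 0.01079 yr⁻¹.
At the new steady state, source = k·M_new ⇒ M_new = 2290 / 0.01079 = 212300 Tg N.
(Equivalently M_new = M × F_new/F_old = 127000 × 2290/1370.)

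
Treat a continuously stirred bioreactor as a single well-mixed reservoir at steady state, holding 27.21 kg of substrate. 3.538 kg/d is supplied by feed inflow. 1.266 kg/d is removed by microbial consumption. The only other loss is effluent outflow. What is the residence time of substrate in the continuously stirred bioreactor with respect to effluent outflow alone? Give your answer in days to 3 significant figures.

At steady state ΣF_in = ΣF_out.
ΣF_in = 3.5380 kg/d.
Effluent outflow flux = ΣF_in − (1.266) = 3.5380 − 1.266 = 2.272 kg/d.
τ = M / F = 27.21 / 2.272 = 11.98 d.

12.0 d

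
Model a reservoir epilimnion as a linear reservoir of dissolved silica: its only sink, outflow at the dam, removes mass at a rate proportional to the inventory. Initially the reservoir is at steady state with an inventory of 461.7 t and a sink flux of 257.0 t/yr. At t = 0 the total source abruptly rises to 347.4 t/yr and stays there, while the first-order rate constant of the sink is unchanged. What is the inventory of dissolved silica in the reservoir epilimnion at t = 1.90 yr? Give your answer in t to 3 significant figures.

The sink rate constant is k = F₀/M₀ = 257.0/461.7 = 0.5566 yr⁻¹.
Solving dM/dt = F₁ − kM with M(0) = M₀ gives M(t) = F₁/k + (M₀ − F₁/k)·e^(−kt).
F₁/k = 347.4/0.5566 = 624.10 t; kt = 0.5566 × 1.90 = 1.058, e^(−kt) = 0.3473.
M(1.90) = 624.10 + (461.7 − 624.10) × 0.3473 = 624.10 − 56.40 = 567.70 t.

568 t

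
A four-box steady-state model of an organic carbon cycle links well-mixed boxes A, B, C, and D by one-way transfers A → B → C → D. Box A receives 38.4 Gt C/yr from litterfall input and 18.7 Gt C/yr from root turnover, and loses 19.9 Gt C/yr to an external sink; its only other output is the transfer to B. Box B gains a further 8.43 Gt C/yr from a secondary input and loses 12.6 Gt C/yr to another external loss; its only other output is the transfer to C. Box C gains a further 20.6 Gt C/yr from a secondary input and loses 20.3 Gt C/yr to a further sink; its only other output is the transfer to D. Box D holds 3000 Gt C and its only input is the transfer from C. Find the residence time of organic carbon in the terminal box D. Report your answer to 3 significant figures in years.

90.0 yr

Box A: F(A→B) = (38.4 + 18.7) − 19.9 = 37.200 Gt C/yr.
Box B: F(B→C) = (37.200 + 8.43) − 12.6 = 33.030 Gt C/yr.
Box C: F(C→D) = (33.030 + 20.6) − 20.3 = 33.330 Gt C/yr.
Box D throughput = its input = 33.330 Gt C/yr; τ = 3000 / 33.330 = 90.01 yr.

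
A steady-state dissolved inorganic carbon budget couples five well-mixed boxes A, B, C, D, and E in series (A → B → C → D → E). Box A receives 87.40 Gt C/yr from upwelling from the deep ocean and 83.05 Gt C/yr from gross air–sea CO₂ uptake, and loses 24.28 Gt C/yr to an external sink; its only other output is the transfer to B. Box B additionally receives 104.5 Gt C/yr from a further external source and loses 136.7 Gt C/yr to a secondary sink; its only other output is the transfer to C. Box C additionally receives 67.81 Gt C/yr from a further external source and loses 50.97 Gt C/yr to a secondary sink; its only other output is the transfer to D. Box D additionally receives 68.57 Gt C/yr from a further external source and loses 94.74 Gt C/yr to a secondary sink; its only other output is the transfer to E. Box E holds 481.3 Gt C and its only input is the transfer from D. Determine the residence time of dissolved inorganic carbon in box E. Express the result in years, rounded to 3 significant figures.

Box A: F(A→B) = (87.40 + 83.05) − 24.28 = 146.17 Gt C/yr.
Box B: F(B→C) = (146.17 + 104.5) − 136.7 = 113.97 Gt C/yr.
Box C: F(C→D) = (113.97 + 67.81) − 50.97 = 130.81 Gt C/yr.
Box D: F(D→E) = (130.81 + 68.57) − 94.74 = 104.64 Gt C/yr.
Box E throughput = its input = 104.64 Gt C/yr; τ = 481.3 / 104.64 = 4.600 yr.

4.60 yr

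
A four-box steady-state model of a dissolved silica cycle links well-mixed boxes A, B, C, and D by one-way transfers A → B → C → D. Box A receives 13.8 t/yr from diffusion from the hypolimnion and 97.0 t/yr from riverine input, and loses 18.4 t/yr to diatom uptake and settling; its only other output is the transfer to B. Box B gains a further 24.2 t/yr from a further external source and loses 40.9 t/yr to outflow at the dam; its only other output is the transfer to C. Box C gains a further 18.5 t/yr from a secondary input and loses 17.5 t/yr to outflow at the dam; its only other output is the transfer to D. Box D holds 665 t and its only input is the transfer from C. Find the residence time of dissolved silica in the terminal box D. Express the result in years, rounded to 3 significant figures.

Box A: F(A→B) = (13.8 + 97.0) − 18.4 = 92.400 t/yr.
Box B: F(B→C) = (92.400 + 24.2) − 40.9 = 75.700 t/yr.
Box C: F(C→D) = (75.700 + 18.5) − 17.5 = 76.700 t/yr.
Box D throughput = its input = 76.700 t/yr; τ = 665 / 76.700 = 8.670 yr.

8.67 yr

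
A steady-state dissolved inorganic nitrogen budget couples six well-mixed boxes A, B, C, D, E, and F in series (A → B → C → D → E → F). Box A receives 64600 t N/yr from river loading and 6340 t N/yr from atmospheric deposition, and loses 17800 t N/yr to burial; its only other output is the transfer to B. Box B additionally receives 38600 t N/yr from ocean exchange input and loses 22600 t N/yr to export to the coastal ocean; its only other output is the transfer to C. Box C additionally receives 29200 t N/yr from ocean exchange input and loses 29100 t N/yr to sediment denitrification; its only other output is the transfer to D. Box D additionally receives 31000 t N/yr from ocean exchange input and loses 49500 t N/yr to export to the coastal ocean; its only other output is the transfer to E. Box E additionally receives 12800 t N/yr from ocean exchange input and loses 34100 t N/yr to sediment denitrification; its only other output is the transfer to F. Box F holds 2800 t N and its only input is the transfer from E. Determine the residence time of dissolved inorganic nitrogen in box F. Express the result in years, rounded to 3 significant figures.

0.0951 yr

Box A: F(A→B) = (64600 + 6340) − 17800 = 53140 t N/yr.
Box B: F(B→C) = (53140 + 38600) − 22600 = 69140 t N/yr.
Box C: F(C→D) = (69140 + 29200) − 29100 = 69240 t N/yr.
Box D: F(D→E) = (69240 + 31000) − 49500 = 50740 t N/yr.
Box E: F(E→F) = (50740 + 12800) − 34100 = 29440 t N/yr.
Box F throughput = its input = 29440 t N/yr; τ = 2800 / 29440 = 0.09511 yr.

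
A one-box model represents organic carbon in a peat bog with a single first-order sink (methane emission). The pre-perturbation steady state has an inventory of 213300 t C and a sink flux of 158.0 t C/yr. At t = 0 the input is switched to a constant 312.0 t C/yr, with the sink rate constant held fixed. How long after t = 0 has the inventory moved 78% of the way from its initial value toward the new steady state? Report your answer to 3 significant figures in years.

τ = M₀/F₀ = 213300/158.0 = 1350 yr.
The remaining gap fraction is e^(−t/τ); 78% covered ⇒ e^(−t/τ) = 0.220.
t = −τ ln(0.220) = 1350 × 1.514 = 2044 yr.

2040 yr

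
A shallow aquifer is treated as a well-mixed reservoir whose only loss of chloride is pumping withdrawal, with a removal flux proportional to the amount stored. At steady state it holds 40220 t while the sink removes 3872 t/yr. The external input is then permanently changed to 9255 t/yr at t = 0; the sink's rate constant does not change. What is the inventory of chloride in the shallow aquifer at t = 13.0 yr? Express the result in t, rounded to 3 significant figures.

80100 t

The sink rate constant is k = F₀/M₀ = 3872/40220 = 0.09627 yr⁻¹.
Solving dM/dt = F₁ − kM with M(0) = M₀ gives M(t) = F₁/k + (M₀ − F₁/k)·e^(−kt).
F₁/k = 9255/0.09627 = 96135 t; kt = 0.09627 × 13.0 = 1.252, e^(−kt) = 0.2861.
M(13.0) = 96135 + (40220 − 96135) × 0.2861 = 96135 − 16000 = 80140 t.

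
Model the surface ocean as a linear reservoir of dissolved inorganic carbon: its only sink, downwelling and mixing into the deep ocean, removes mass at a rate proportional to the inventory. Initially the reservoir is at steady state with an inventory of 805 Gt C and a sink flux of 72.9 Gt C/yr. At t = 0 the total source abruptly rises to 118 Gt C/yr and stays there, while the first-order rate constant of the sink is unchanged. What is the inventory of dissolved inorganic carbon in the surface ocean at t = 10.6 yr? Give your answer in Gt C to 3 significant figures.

1110 Gt C

Residence time τ = M₀/F₀ = 11.04 yr. The eventual steady state is M_∞ = M₀·(F₁/F₀) = 805 × 118/72.9 = 1303.0 Gt C.
The anomaly ΔM(t) = M(t) − M_∞ decays as ΔM₀·e^(−t/τ) with ΔM₀ = 805 − 1303.0 = −498.0 Gt C.
At t = 10.6 yr, e^(−t/τ) = e^(−0.9599) = 0.3829, so ΔM = −190.7 Gt C and M = 1303.0 − 190.7 = 1112.3 Gt C.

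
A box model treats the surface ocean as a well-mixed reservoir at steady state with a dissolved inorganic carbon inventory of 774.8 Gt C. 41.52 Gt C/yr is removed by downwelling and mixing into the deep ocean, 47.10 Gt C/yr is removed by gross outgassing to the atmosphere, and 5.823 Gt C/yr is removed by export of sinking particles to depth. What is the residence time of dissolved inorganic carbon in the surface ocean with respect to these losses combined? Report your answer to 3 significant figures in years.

Total removal = 41.52 + 47.10 + 5.823 = 94.443 Gt C/yr.
τ = M / ΣF_out = 774.8 / 94.443 = 8.204 yr.

8.20 yr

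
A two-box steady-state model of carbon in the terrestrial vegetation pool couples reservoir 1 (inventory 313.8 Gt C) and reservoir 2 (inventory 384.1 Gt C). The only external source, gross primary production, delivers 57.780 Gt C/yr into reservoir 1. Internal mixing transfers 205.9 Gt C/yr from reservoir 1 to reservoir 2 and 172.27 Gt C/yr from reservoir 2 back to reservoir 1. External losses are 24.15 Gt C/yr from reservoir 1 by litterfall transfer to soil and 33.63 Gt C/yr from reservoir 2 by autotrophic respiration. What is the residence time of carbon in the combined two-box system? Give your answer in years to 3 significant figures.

12.1 yr

Residence time in the combined system uses the total inventory and the total *external* removal — internal exchanges between the two boxes cancel.
M_total = 313.8 + 384.1 = 697.90 Gt C.
ΣF_external_out = 24.15 + 33.63 = 57.780 Gt C/yr.
τ = M_total / ΣF_ext = 697.90 / 57.780 = 12.08 yr.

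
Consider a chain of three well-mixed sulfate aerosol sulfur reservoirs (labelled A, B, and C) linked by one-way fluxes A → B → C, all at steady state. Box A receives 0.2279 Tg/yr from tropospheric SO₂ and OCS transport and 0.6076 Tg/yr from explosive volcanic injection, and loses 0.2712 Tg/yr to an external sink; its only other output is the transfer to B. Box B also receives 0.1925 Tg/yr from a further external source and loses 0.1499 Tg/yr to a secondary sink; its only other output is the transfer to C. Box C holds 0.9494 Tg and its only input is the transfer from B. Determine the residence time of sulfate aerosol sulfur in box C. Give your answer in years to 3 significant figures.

Box A: F(A→B) = (0.2279 + 0.6076) − 0.2712 = 0.56430 Tg/yr.
Box B: F(B→C) = (0.56430 + 0.1925) − 0.1499 = 0.60690 Tg/yr.
Box C throughput = its input = 0.60690 Tg/yr; τ = 0.9494 / 0.60690 = 1.564 yr.

1.56 yr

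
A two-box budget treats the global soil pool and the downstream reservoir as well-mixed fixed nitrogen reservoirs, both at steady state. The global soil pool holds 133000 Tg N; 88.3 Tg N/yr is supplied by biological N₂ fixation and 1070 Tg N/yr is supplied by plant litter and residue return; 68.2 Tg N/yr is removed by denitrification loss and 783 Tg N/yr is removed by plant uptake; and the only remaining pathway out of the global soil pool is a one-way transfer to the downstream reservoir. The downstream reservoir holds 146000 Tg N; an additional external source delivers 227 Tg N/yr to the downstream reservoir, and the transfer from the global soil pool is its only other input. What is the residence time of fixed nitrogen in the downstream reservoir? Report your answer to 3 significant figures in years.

Balance the global soil pool: ΣF_in = 88.3 + 1070 = 1158.3 Tg N/yr.
Transfer to the downstream reservoir = ΣF_in − (68.2 + 783) = 307.10 Tg N/yr.
Total input to the downstream reservoir = 307.10 + 227 = 534.10 Tg N/yr; at steady state this equals its total output.
τ = M / F = 146000 / 534.10 = 273.4 yr.

273 yr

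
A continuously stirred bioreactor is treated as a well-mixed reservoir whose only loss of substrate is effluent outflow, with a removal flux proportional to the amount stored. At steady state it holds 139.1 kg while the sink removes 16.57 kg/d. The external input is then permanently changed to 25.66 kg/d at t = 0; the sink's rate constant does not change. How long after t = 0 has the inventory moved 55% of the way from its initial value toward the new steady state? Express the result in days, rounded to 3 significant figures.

6.70 d

τ = M₀/F₀ = 139.1/16.57 = 8.395 d.
The remaining gap fraction is e^(−t/τ); 55% covered ⇒ e^(−t/τ) = 0.450.
t = −τ ln(0.450) = 8.395 × 0.7985 = 6.703 d.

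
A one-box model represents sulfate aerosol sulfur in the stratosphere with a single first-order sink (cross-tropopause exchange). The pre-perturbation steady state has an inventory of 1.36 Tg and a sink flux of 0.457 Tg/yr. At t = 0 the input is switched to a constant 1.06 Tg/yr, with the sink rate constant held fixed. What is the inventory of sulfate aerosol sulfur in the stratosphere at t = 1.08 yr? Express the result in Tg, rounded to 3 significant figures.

1.91 Tg

The sink rate constant is k = F₀/M₀ = 0.457/1.36 = 0.3360 yr⁻¹.
Solving dM/dt = F₁ − kM with M(0) = M₀ gives M(t) = F₁/k + (M₀ − F₁/k)·e^(−kt).
F₁/k = 1.06/0.3360 = 3.1545 Tg; kt = 0.3360 × 1.08 = 0.3629, e^(−kt) = 0.6956.
M(1.08) = 3.1545 + (1.36 − 3.1545) × 0.6956 = 3.1545 − 1.248 = 1.9062 Tg.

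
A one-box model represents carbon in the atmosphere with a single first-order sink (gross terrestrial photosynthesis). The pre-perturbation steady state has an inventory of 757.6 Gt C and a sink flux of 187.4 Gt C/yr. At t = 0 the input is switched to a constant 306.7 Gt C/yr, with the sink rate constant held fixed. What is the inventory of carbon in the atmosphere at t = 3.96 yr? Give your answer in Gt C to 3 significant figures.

τ = M₀/F₀ = 757.6/187.4 = 4.043 yr; rate constant k = 1/τ.
New steady state M_∞ = F₁/k = F₁·τ = 306.7 × 4.043 = 1239.9 Gt C.
M(t) = M_∞ + (M₀ − M_∞)·e^(−t/τ); t/τ = 3.96/4.043 = 0.9795, so e^(−t/τ) = 0.3755.
M(t) = 1239.9 − 482.3 × 0.3755 = 1058.8 Gt C.

1060 Gt C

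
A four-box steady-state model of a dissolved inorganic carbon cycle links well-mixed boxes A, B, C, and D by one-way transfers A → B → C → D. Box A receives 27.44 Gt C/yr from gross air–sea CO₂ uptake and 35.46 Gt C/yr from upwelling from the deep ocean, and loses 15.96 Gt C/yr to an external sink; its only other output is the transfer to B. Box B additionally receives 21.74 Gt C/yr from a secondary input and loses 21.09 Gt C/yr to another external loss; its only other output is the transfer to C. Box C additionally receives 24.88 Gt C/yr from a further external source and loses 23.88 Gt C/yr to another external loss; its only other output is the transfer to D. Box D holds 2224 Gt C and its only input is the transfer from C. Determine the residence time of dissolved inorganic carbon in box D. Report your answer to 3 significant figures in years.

Box A: F(A→B) = (27.44 + 35.46) − 15.96 = 46.940 Gt C/yr.
Box B: F(B→C) = (46.940 + 21.74) − 21.09 = 47.590 Gt C/yr.
Box C: F(C→D) = (47.590 + 24.88) − 23.88 = 48.590 Gt C/yr.
Box D throughput = its input = 48.590 Gt C/yr; τ = 2224 / 48.590 = 45.77 yr.

45.8 yr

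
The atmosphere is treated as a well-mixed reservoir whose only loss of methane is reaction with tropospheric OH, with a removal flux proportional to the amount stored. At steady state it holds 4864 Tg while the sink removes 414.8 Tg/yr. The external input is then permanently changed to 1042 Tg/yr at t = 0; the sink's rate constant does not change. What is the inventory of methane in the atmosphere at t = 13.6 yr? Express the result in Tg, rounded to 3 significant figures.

The sink rate constant is k = F₀/M₀ = 414.8/4864 = 0.08528 yr⁻¹.
Solving dM/dt = F₁ − kM with M(0) = M₀ gives M(t) = F₁/k + (M₀ − F₁/k)·e^(−kt).
F₁/k = 1042/0.08528 = 12219 Tg; kt = 0.08528 × 13.6 = 1.160, e^(−kt) = 0.3135.
M(13.6) = 12219 + (4864 − 12219) × 0.3135 = 12219 − 2306 = 9912.6 Tg.

9910 Tg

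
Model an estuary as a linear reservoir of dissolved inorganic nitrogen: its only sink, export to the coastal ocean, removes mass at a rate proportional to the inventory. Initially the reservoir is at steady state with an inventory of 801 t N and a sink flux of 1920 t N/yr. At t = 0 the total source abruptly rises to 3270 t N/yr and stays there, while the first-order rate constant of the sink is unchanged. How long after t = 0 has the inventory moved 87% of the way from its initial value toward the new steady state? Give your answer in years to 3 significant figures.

τ = M₀/F₀ = 801/1920 = 0.4172 yr.
The remaining gap fraction is e^(−t/τ); 87% covered ⇒ e^(−t/τ) = 0.130.
t = −τ ln(0.130) = 0.4172 × 2.040 = 0.8512 yr.

0.851 yr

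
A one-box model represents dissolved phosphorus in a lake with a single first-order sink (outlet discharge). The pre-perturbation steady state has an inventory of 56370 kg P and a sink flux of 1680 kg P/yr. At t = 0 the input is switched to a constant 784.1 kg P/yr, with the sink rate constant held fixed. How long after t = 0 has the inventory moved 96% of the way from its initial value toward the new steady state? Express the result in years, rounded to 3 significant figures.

108 yr

τ = M₀/F₀ = 56370/1680 = 33.55 yr.
The remaining gap fraction is e^(−t/τ); 96% covered ⇒ e^(−t/τ) = 0.0400.
t = −τ ln(0.0400) = 33.55 × 3.219 = 108.0 yr.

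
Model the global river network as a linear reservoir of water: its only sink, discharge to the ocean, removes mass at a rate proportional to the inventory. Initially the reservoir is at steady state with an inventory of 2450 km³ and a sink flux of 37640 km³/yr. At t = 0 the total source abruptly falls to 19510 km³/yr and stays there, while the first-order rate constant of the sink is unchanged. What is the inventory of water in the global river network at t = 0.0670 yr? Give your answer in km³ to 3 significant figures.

τ = M₀/F₀ = 2450/37640 = 0.06509 yr; rate constant k = 1/τ.
New steady state M_∞ = F₁/k = F₁·τ = 19510 × 0.06509 = 1269.9 km³.
M(t) = M_∞ + (M₀ − M_∞)·e^(−t/τ); t/τ = 0.0670/0.06509 = 1.029, so e^(−t/τ) = 0.3572.
M(t) = 1269.9 + 1180 × 0.3572 = 1691.5 km³.

1690 km³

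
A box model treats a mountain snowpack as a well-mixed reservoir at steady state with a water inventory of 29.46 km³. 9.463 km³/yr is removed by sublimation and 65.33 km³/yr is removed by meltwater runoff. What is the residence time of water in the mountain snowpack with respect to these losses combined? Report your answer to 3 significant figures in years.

Total removal = 9.463 + 65.33 = 74.793 km³/yr.
τ = M / ΣF_out = 29.46 / 74.793 = 0.3939 yr.

0.394 yr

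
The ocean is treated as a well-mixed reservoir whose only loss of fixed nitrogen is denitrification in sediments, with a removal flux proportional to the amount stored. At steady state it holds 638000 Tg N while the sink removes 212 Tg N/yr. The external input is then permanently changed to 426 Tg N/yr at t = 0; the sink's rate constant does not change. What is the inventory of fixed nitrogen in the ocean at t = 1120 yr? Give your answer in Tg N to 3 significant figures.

838000 Tg N

Residence time τ = M₀/F₀ = 3009 yr. The eventual steady state is M_∞ = M₀·(F₁/F₀) = 638000 × 426/212 = 1.2820×10^6 Tg N.
The anomaly ΔM(t) = M(t) − M_∞ decays as ΔM₀·e^(−t/τ) with ΔM₀ = 638000 − 1.2820×10^6 = −644000 Tg N.
At t = 1120 yr, e^(−t/τ) = e^(−0.3722) = 0.6892, so ΔM = −443900 Tg N and M = 1.2820×10^6 − 443900 = 838130 Tg N.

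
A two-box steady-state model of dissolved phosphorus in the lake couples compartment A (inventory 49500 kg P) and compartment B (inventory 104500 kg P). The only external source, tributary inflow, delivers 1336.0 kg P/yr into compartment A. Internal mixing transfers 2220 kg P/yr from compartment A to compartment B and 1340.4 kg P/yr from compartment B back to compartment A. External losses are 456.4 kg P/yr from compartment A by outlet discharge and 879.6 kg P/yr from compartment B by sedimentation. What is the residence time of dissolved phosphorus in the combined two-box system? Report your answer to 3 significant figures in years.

115 yr

Residence time in the combined system uses the total inventory and the total *external* removal — internal exchanges between the two boxes cancel.
M_total = 49500 + 104500 = 154000 kg P.
ΣF_external_out = 456.4 + 879.6 = 1336.0 kg P/yr.
τ = M_total / ΣF_ext = 154000 / 1336.0 = 115.3 yr.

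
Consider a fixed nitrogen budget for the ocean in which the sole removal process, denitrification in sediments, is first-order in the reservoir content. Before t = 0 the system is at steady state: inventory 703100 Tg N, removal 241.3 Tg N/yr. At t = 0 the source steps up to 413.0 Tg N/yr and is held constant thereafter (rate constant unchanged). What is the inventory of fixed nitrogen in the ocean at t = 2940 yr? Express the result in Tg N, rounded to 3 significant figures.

1.02×10^6 Tg N

The sink rate constant is k = F₀/M₀ = 241.3/703100 = 0.0003432 yr⁻¹.
Solving dM/dt = F₁ − kM with M(0) = M₀ gives M(t) = F₁/k + (M₀ − F₁/k)·e^(−kt).
F₁/k = 413.0/0.0003432 = 1.2034×10^6 Tg N; kt = 0.0003432 × 2940 = 1.009, e^(−kt) = 0.3646.
M(2940) = 1.2034×10^6 + (703100 − 1.2034×10^6) × 0.3646 = 1.2034×10^6 − 182400 = 1.0210×10^6 Tg N.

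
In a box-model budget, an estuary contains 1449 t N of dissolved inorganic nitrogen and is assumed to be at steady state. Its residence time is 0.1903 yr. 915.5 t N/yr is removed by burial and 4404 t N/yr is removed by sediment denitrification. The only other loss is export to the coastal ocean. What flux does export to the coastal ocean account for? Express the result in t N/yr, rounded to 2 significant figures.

2300 t N/yr

Total removal F = M/τ = 1449 / 0.1903 = 7614 t N/yr.
Export to the coastal ocean = F − (915.5 + 4404) = 7614 − 5320 = 2295 t N/yr.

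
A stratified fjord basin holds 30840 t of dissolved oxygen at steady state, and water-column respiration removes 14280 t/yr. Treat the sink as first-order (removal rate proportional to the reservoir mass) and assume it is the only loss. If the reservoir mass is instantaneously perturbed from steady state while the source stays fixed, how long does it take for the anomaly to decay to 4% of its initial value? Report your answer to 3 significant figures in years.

For a linear reservoir the anomaly decays as exp(−t/τ) with τ = M/F = 30840/14280 = 2.160 yr.
exp(−t/τ) = 0.04 ⇒ t = −τ ln(0.04) = 2.160 × 3.219 = 6.952 yr.

6.95 yr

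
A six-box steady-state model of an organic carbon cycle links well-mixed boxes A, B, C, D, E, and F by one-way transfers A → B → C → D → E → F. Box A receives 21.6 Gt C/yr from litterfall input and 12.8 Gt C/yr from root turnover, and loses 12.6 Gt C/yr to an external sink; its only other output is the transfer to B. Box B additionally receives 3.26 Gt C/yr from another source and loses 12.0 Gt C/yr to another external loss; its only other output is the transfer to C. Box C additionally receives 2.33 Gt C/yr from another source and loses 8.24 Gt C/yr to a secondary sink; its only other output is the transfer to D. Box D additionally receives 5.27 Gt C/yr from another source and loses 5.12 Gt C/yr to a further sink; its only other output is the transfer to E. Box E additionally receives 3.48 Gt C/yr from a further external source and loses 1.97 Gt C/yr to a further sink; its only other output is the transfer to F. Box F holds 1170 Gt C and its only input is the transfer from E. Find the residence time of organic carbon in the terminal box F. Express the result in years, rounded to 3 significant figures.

Box A: F(A→B) = (21.6 + 12.8) − 12.6 = 21.800 Gt C/yr.
Box B: F(B→C) = (21.800 + 3.26) − 12.0 = 13.060 Gt C/yr.
Box C: F(C→D) = (13.060 + 2.33) − 8.24 = 7.1500 Gt C/yr.
Box D: F(D→E) = (7.1500 + 5.27) − 5.12 = 7.3000 Gt C/yr.
Box E: F(E→F) = (7.3000 + 3.48) − 1.97 = 8.8100 Gt C/yr.
Box F throughput = its input = 8.8100 Gt C/yr; τ = 1170 / 8.8100 = 132.8 yr.

133 yr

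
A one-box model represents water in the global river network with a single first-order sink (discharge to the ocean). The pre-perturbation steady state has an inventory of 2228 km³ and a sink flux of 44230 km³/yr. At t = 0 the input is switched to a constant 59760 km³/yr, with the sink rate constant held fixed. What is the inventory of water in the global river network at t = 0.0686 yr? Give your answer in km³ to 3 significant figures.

2810 km³

The sink rate constant is k = F₀/M₀ = 44230/2228 = 19.85 yr⁻¹.
Solving dM/dt = F₁ − kM with M(0) = M₀ gives M(t) = F₁/k + (M₀ − F₁/k)·e^(−kt).
F₁/k = 59760/19.85 = 3010.3 km³; kt = 19.85 × 0.0686 = 1.362, e^(−kt) = 0.2562.
M(0.0686) = 3010.3 + (2228 − 3010.3) × 0.2562 = 3010.3 − 200.4 = 2809.9 km³.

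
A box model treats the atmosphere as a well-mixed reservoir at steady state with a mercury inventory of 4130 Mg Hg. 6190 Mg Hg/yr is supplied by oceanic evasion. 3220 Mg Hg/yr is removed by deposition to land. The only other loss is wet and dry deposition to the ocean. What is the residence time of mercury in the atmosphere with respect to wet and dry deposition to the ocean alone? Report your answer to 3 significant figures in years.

At steady state ΣF_in = ΣF_out.
ΣF_in = 6190.0 Mg Hg/yr.
Wet and dry deposition to the ocean flux = ΣF_in − (3220) = 6190.0 − 3220 = 2970 Mg Hg/yr.
τ = M / F = 4130 / 2970 = 1.391 yr.

1.39 yr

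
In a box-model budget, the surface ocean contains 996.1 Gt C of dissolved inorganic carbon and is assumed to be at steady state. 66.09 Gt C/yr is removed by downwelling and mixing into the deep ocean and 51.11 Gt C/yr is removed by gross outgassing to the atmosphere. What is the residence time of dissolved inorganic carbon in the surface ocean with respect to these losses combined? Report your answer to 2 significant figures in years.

8.5 yr

Total removal = 66.09 + 51.11 = 117.20 Gt C/yr.
τ = M / ΣF_out = 996.1 / 117.20 = 8.499 yr.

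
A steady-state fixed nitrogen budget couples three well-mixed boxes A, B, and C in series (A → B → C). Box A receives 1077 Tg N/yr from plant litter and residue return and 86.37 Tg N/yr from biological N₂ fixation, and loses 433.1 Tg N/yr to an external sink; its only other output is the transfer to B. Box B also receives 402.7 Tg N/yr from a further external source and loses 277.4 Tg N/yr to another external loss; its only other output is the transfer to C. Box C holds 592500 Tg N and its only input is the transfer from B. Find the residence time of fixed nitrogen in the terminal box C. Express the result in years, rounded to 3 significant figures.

Box A: F(A→B) = (1077 + 86.37) − 433.1 = 730.27 Tg N/yr.
Box B: F(B→C) = (730.27 + 402.7) − 277.4 = 855.57 Tg N/yr.
Box C throughput = its input = 855.57 Tg N/yr; τ = 592500 / 855.57 = 692.5 yr.

693 yr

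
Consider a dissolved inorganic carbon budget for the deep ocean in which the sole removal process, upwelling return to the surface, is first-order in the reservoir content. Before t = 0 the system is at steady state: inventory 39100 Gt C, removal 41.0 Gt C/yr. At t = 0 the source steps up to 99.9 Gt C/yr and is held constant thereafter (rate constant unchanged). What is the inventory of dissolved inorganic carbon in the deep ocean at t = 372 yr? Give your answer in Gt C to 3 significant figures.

57200 Gt C

The sink rate constant is k = F₀/M₀ = 41.0/39100 = 0.001049 yr⁻¹.
Solving dM/dt = F₁ − kM with M(0) = M₀ gives M(t) = F₁/k + (M₀ − F₁/k)·e^(−kt).
F₁/k = 99.9/0.001049 = 95270 Gt C; kt = 0.001049 × 372 = 0.3901, e^(−kt) = 0.6770.
M(372) = 95270 + (39100 − 95270) × 0.6770 = 95270 − 38030 = 57243 Gt C.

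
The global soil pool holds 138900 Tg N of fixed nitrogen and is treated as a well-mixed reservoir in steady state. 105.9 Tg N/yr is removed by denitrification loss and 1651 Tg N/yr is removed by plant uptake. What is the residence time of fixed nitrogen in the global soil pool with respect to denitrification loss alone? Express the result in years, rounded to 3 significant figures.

Residence time with respect to a single sink: τ = M / F_sink.
τ = 138900 / 105.9 = 1312 yr.

1310 yr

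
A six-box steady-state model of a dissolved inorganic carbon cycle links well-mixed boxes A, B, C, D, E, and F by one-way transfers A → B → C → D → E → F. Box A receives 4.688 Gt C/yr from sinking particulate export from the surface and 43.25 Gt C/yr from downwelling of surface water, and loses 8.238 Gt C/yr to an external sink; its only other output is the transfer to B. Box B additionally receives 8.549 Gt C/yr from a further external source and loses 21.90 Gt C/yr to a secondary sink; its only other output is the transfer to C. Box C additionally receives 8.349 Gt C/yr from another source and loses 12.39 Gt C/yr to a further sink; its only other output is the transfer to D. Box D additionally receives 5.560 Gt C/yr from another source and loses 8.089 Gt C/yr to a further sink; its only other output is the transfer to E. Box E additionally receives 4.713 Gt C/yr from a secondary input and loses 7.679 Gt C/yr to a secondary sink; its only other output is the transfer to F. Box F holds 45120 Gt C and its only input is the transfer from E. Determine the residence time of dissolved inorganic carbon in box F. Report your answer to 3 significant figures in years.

2680 yr

Box A: F(A→B) = (4.688 + 43.25) − 8.238 = 39.700 Gt C/yr.
Box B: F(B→C) = (39.700 + 8.549) − 21.90 = 26.349 Gt C/yr.
Box C: F(C→D) = (26.349 + 8.349) − 12.39 = 22.308 Gt C/yr.
Box D: F(D→E) = (22.308 + 5.560) − 8.089 = 19.779 Gt C/yr.
Box E: F(E→F) = (19.779 + 4.713) − 7.679 = 16.813 Gt C/yr.
Box F throughput = its input = 16.813 Gt C/yr; τ = 45120 / 16.813 = 2684 yr.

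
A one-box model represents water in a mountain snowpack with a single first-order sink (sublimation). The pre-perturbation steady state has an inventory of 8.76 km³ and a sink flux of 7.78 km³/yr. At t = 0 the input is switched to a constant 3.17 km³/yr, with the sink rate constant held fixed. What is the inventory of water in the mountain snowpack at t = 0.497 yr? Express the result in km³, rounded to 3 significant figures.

6.91 km³

τ = M₀/F₀ = 8.76/7.78 = 1.126 yr; rate constant k = 1/τ.
New steady state M_∞ = F₁/k = F₁·τ = 3.17 × 1.126 = 3.5693 km³.
M(t) = M_∞ + (M₀ − M_∞)·e^(−t/τ); t/τ = 0.497/1.126 = 0.4414, so e^(−t/τ) = 0.6431.
M(t) = 3.5693 + 5.191 × 0.6431 = 6.9076 km³.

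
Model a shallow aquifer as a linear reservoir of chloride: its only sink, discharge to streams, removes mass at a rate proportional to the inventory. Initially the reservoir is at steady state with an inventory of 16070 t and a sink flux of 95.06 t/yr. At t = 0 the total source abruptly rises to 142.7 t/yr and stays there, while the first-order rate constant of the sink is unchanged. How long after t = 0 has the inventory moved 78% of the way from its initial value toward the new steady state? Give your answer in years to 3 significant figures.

τ = M₀/F₀ = 16070/95.06 = 169.1 yr.
The remaining gap fraction is e^(−t/τ); 78% covered ⇒ e^(−t/τ) = 0.220.
t = −τ ln(0.220) = 169.1 × 1.514 = 256.0 yr.

256 yr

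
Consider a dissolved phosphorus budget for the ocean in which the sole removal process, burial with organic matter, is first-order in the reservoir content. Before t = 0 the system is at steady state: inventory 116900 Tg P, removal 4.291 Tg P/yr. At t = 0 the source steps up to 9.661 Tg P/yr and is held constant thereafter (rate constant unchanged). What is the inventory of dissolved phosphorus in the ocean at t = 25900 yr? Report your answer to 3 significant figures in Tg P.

Residence time τ = M₀/F₀ = 27240 yr. The eventual steady state is M_∞ = M₀·(F₁/F₀) = 116900 × 9.661/4.291 = 263200 Tg P.
The anomaly ΔM(t) = M(t) − M_∞ decays as ΔM₀·e^(−t/τ) with ΔM₀ = 116900 − 263200 = −146300 Tg P.
At t = 25900 yr, e^(−t/τ) = e^(−0.9507) = 0.3865, so ΔM = −56540 Tg P and M = 263200 − 56540 = 206660 Tg P.

207000 Tg P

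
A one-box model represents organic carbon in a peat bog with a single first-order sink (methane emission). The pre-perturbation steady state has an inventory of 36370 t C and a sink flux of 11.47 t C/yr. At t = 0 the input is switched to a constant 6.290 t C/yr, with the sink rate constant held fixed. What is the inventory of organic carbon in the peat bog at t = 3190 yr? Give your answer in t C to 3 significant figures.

τ = M₀/F₀ = 36370/11.47 = 3171 yr; rate constant k = 1/τ.
New steady state M_∞ = F₁/k = F₁·τ = 6.290 × 3171 = 19945 t C.
M(t) = M_∞ + (M₀ − M_∞)·e^(−t/τ); t/τ = 3190/3171 = 1.006, so e^(−t/τ) = 0.3657.
M(t) = 19945 + 16430 × 0.3657 = 25951 t C.

26000 t C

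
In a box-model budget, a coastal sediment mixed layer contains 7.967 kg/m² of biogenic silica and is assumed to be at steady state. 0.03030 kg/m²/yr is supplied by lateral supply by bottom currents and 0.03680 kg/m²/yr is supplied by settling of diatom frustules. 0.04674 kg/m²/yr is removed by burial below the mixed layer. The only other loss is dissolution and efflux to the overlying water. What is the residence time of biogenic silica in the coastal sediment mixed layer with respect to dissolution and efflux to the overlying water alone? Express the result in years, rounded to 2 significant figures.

At steady state ΣF_in = ΣF_out.
ΣF_in = 0.03030 + 0.03680 = 0.067100 kg/m²/yr.
Dissolution and efflux to the overlying water flux = ΣF_in − (0.04674) = 0.067100 − 0.04674 = 0.02036 kg/m²/yr.
τ = M / F = 7.967 / 0.02036 = 391.3 yr.

390 yr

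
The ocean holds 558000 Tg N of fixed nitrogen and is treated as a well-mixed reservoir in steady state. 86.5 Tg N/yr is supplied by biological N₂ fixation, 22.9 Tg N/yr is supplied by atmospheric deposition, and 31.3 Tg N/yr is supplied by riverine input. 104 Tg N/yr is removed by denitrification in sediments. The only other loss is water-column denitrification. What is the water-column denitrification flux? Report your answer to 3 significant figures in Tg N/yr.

At steady state ΣF_in = ΣF_out.
ΣF_in = 86.5 + 22.9 + 31.3 = 140.70 Tg N/yr.
Water-column denitrification flux = ΣF_in − (104) = 140.70 − 104.0 = 36.70 Tg N/yr.

36.7 Tg N/yr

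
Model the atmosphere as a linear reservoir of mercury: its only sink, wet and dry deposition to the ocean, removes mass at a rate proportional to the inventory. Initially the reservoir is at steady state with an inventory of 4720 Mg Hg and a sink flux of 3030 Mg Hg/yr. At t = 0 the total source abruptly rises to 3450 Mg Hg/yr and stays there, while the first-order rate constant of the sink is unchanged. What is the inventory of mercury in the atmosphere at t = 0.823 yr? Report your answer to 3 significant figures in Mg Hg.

4990 Mg Hg

τ = M₀/F₀ = 4720/3030 = 1.558 yr; rate constant k = 1/τ.
New steady state M_∞ = F₁/k = F₁·τ = 3450 × 1.558 = 5374.3 Mg Hg.
M(t) = M_∞ + (M₀ − M_∞)·e^(−t/τ); t/τ = 0.823/1.558 = 0.5283, so e^(−t/τ) = 0.5896.
M(t) = 5374.3 − 654.3 × 0.5896 = 4988.5 Mg Hg.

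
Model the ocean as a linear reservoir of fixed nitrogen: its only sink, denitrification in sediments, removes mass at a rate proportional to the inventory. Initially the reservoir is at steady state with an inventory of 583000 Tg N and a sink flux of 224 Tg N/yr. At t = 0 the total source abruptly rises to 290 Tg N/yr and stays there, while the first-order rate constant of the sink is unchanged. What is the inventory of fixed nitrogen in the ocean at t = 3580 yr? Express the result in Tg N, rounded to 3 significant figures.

The sink rate constant is k = F₀/M₀ = 224/583000 = 0.0003842 yr⁻¹.
Solving dM/dt = F₁ − kM with M(0) = M₀ gives M(t) = F₁/k + (M₀ − F₁/k)·e^(−kt).
F₁/k = 290/0.0003842 = 754780 Tg N; kt = 0.0003842 × 3580 = 1.376, e^(−kt) = 0.2527.
M(3580) = 754780 + (583000 − 754780) × 0.2527 = 754780 − 43410 = 711370 Tg N.

711000 Tg N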